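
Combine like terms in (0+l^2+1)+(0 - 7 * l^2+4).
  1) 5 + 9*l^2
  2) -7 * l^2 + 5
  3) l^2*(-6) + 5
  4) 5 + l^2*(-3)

Adding the polynomials and combining like terms:
(0 + l^2 + 1) + (0 - 7*l^2 + 4)
= l^2*(-6) + 5
3) l^2*(-6) + 5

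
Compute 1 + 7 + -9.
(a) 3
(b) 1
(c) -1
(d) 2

First: 1 + 7 = 8
Then: 8 + -9 = -1
c) -1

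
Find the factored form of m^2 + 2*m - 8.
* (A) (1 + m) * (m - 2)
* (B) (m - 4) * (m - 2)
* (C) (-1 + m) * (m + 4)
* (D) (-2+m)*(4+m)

We need to factor m^2 + 2*m - 8.
The factored form is (-2+m)*(4+m).
D) (-2+m)*(4+m)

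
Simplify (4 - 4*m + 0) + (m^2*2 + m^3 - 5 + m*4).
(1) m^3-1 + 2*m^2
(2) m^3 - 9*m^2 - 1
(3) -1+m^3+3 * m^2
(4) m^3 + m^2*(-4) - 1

Adding the polynomials and combining like terms:
(4 - 4*m + 0) + (m^2*2 + m^3 - 5 + m*4)
= m^3-1 + 2*m^2
1) m^3-1 + 2*m^2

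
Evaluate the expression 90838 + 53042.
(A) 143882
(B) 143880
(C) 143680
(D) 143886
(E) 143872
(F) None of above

90838 + 53042 = 143880
B) 143880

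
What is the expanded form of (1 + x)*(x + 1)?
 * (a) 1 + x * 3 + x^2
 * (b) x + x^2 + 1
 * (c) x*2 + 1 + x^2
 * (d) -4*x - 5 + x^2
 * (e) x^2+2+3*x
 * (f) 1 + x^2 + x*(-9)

Expanding (1 + x)*(x + 1):
= x*2 + 1 + x^2
c) x*2 + 1 + x^2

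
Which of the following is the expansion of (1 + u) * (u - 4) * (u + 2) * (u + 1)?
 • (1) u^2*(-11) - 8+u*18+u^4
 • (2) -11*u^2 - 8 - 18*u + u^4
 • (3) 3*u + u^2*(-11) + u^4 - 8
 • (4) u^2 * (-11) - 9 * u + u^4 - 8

Expanding (1 + u) * (u - 4) * (u + 2) * (u + 1):
= -11*u^2 - 8 - 18*u + u^4
2) -11*u^2 - 8 - 18*u + u^4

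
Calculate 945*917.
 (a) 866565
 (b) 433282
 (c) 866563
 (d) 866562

945 * 917 = 866565
a) 866565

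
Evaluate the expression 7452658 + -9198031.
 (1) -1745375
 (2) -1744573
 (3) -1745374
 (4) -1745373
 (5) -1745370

7452658 + -9198031 = -1745373
4) -1745373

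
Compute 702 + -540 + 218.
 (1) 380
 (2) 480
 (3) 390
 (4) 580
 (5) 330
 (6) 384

First: 702 + -540 = 162
Then: 162 + 218 = 380
1) 380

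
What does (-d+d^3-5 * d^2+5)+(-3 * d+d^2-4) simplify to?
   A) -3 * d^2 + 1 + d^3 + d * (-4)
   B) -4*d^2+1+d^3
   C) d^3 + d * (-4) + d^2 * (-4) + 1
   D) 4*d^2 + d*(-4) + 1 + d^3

Adding the polynomials and combining like terms:
(-d + d^3 - 5*d^2 + 5) + (-3*d + d^2 - 4)
= d^3 + d * (-4) + d^2 * (-4) + 1
C) d^3 + d * (-4) + d^2 * (-4) + 1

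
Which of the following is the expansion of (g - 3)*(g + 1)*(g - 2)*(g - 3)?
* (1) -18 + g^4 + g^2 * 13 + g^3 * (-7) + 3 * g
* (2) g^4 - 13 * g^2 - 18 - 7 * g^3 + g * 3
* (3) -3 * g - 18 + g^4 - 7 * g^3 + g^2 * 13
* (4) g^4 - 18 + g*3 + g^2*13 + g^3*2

Expanding (g - 3)*(g + 1)*(g - 2)*(g - 3):
= -18 + g^4 + g^2 * 13 + g^3 * (-7) + 3 * g
1) -18 + g^4 + g^2 * 13 + g^3 * (-7) + 3 * g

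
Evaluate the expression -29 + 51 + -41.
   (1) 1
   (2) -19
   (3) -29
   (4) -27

First: -29 + 51 = 22
Then: 22 + -41 = -19
2) -19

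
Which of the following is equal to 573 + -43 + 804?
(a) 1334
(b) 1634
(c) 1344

First: 573 + -43 = 530
Then: 530 + 804 = 1334
a) 1334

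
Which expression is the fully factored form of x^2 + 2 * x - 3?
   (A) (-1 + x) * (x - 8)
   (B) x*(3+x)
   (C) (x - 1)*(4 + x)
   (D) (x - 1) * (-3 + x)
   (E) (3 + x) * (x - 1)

We need to factor x^2 + 2 * x - 3.
The factored form is (3 + x) * (x - 1).
E) (3 + x) * (x - 1)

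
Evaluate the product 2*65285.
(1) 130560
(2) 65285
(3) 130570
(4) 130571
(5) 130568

2 * 65285 = 130570
3) 130570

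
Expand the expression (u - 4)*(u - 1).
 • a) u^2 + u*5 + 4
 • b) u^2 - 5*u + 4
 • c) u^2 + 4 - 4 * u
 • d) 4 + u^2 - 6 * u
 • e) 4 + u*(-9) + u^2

Expanding (u - 4)*(u - 1):
= u^2 - 5*u + 4
b) u^2 - 5*u + 4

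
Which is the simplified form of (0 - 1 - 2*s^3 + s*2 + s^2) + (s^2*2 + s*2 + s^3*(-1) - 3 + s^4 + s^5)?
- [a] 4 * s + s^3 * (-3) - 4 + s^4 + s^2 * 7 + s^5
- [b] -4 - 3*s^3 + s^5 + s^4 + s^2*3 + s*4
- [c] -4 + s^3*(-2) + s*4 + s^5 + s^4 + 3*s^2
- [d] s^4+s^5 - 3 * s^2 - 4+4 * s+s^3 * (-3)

Adding the polynomials and combining like terms:
(0 - 1 - 2*s^3 + s*2 + s^2) + (s^2*2 + s*2 + s^3*(-1) - 3 + s^4 + s^5)
= -4 - 3*s^3 + s^5 + s^4 + s^2*3 + s*4
b) -4 - 3*s^3 + s^5 + s^4 + s^2*3 + s*4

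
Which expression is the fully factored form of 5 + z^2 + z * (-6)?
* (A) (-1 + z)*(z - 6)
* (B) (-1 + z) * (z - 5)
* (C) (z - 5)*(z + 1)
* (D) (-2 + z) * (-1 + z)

We need to factor 5 + z^2 + z * (-6).
The factored form is (-1 + z) * (z - 5).
B) (-1 + z) * (z - 5)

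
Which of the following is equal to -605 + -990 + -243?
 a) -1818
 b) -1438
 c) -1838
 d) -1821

First: -605 + -990 = -1595
Then: -1595 + -243 = -1838
c) -1838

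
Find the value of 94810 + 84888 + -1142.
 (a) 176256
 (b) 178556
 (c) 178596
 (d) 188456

First: 94810 + 84888 = 179698
Then: 179698 + -1142 = 178556
b) 178556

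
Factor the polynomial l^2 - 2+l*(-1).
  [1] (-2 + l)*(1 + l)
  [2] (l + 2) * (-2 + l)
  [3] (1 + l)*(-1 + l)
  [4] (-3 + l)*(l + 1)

We need to factor l^2 - 2+l*(-1).
The factored form is (-2 + l)*(1 + l).
1) (-2 + l)*(1 + l)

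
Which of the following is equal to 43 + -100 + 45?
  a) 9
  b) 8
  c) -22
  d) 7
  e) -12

First: 43 + -100 = -57
Then: -57 + 45 = -12
e) -12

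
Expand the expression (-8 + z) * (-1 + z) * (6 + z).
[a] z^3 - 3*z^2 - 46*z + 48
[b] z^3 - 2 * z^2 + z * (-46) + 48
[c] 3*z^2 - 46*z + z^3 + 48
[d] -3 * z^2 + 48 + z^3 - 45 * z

Expanding (-8 + z) * (-1 + z) * (6 + z):
= z^3 - 3*z^2 - 46*z + 48
a) z^3 - 3*z^2 - 46*z + 48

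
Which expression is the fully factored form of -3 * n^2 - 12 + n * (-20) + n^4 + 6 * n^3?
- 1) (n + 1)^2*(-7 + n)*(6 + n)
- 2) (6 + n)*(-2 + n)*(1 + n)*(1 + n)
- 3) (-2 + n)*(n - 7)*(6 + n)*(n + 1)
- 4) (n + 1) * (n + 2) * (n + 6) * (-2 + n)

We need to factor -3 * n^2 - 12 + n * (-20) + n^4 + 6 * n^3.
The factored form is (6 + n)*(-2 + n)*(1 + n)*(1 + n).
2) (6 + n)*(-2 + n)*(1 + n)*(1 + n)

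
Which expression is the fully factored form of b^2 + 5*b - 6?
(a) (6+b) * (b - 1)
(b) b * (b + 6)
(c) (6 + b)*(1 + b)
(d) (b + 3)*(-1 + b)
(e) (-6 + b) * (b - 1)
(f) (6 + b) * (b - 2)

We need to factor b^2 + 5*b - 6.
The factored form is (6+b) * (b - 1).
a) (6+b) * (b - 1)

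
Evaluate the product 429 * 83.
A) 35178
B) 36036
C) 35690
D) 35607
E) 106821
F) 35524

429 * 83 = 35607
D) 35607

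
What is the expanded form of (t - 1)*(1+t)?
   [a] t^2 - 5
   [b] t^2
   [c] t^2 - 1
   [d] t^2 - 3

Expanding (t - 1)*(1+t):
= t^2 - 1
c) t^2 - 1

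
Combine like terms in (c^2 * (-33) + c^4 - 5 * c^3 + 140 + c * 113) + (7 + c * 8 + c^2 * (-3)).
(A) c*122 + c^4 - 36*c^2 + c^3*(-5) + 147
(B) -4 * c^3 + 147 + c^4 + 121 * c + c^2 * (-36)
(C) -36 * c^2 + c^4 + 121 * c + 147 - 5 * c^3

Adding the polynomials and combining like terms:
(c^2*(-33) + c^4 - 5*c^3 + 140 + c*113) + (7 + c*8 + c^2*(-3))
= -36 * c^2 + c^4 + 121 * c + 147 - 5 * c^3
C) -36 * c^2 + c^4 + 121 * c + 147 - 5 * c^3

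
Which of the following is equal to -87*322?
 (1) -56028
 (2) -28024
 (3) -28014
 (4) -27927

-87 * 322 = -28014
3) -28014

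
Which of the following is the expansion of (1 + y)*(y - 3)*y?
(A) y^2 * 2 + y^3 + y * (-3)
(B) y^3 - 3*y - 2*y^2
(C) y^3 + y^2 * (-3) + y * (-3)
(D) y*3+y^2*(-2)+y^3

Expanding (1 + y)*(y - 3)*y:
= y^3 - 3*y - 2*y^2
B) y^3 - 3*y - 2*y^2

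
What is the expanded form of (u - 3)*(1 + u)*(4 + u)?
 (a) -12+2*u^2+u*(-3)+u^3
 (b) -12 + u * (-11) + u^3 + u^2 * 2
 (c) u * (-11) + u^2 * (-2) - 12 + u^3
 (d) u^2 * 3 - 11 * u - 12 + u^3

Expanding (u - 3)*(1 + u)*(4 + u):
= -12 + u * (-11) + u^3 + u^2 * 2
b) -12 + u * (-11) + u^3 + u^2 * 2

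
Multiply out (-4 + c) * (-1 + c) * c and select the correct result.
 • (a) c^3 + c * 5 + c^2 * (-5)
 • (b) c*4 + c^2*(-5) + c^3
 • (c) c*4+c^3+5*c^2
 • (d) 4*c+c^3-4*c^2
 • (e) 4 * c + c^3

Expanding (-4 + c) * (-1 + c) * c:
= c*4 + c^2*(-5) + c^3
b) c*4 + c^2*(-5) + c^3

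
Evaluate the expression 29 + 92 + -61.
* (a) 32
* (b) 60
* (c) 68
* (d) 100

First: 29 + 92 = 121
Then: 121 + -61 = 60
b) 60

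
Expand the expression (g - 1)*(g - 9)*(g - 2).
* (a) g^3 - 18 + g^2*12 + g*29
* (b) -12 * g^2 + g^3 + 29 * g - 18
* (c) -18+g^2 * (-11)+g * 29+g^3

Expanding (g - 1)*(g - 9)*(g - 2):
= -12 * g^2 + g^3 + 29 * g - 18
b) -12 * g^2 + g^3 + 29 * g - 18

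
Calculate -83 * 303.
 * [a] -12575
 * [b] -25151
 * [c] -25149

-83 * 303 = -25149
c) -25149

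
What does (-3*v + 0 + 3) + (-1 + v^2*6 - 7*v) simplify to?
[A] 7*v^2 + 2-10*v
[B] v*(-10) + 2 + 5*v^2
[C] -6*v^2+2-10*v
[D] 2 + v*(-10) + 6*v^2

Adding the polynomials and combining like terms:
(-3*v + 0 + 3) + (-1 + v^2*6 - 7*v)
= 2 + v*(-10) + 6*v^2
D) 2 + v*(-10) + 6*v^2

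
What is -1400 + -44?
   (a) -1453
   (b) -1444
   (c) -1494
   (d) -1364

-1400 + -44 = -1444
b) -1444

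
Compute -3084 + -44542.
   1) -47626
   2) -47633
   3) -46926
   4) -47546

-3084 + -44542 = -47626
1) -47626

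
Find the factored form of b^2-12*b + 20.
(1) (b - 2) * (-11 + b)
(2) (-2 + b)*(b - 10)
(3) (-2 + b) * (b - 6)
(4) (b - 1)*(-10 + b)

We need to factor b^2-12*b + 20.
The factored form is (-2 + b)*(b - 10).
2) (-2 + b)*(b - 10)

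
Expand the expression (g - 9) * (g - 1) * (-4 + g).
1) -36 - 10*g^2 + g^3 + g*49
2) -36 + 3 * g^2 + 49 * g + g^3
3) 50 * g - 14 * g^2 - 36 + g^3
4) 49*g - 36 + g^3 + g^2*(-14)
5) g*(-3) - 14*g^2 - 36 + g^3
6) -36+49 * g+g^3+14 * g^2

Expanding (g - 9) * (g - 1) * (-4 + g):
= 49*g - 36 + g^3 + g^2*(-14)
4) 49*g - 36 + g^3 + g^2*(-14)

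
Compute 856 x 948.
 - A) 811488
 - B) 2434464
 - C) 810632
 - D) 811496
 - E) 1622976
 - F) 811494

856 * 948 = 811488
A) 811488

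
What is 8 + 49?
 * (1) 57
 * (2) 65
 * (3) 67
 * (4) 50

8 + 49 = 57
1) 57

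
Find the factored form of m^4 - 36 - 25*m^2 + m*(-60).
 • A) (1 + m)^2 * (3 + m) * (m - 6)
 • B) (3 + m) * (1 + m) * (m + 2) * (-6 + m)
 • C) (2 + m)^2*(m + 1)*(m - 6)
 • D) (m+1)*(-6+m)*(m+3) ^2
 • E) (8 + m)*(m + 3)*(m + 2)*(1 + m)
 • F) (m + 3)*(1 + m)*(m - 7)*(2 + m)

We need to factor m^4 - 36 - 25*m^2 + m*(-60).
The factored form is (3 + m) * (1 + m) * (m + 2) * (-6 + m).
B) (3 + m) * (1 + m) * (m + 2) * (-6 + m)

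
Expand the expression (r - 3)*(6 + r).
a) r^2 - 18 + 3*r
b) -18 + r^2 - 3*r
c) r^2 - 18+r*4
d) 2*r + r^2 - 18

Expanding (r - 3)*(6 + r):
= r^2 - 18 + 3*r
a) r^2 - 18 + 3*r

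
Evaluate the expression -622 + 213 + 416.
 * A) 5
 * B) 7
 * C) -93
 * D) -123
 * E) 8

First: -622 + 213 = -409
Then: -409 + 416 = 7
B) 7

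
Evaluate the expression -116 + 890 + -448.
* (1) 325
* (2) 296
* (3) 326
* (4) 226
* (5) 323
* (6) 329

First: -116 + 890 = 774
Then: 774 + -448 = 326
3) 326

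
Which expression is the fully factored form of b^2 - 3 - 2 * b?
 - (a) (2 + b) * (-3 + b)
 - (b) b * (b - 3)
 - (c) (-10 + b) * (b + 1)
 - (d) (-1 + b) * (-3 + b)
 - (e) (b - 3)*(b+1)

We need to factor b^2 - 3 - 2 * b.
The factored form is (b - 3)*(b+1).
e) (b - 3)*(b+1)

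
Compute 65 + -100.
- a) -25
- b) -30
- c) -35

65 + -100 = -35
c) -35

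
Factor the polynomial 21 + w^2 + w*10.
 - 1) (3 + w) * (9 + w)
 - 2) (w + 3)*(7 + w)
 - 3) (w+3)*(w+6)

We need to factor 21 + w^2 + w*10.
The factored form is (w + 3)*(7 + w).
2) (w + 3)*(7 + w)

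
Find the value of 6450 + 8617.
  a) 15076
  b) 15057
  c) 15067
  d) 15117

6450 + 8617 = 15067
c) 15067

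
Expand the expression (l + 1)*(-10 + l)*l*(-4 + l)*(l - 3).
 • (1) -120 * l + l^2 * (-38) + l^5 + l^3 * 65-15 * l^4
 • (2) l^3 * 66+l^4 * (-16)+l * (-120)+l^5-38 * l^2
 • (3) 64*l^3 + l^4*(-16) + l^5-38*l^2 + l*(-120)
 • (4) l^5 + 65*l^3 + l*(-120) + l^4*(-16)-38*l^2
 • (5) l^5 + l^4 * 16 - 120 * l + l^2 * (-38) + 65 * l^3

Expanding (l + 1)*(-10 + l)*l*(-4 + l)*(l - 3):
= l^5 + 65*l^3 + l*(-120) + l^4*(-16)-38*l^2
4) l^5 + 65*l^3 + l*(-120) + l^4*(-16)-38*l^2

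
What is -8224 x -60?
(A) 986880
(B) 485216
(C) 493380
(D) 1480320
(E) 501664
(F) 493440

-8224 * -60 = 493440
F) 493440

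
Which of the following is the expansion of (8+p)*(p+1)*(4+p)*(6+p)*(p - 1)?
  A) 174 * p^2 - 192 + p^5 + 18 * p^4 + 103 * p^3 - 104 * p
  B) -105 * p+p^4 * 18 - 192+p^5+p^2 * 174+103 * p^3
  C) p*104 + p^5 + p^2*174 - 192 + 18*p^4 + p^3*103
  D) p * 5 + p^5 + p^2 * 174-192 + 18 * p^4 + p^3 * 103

Expanding (8+p)*(p+1)*(4+p)*(6+p)*(p - 1):
= 174 * p^2 - 192 + p^5 + 18 * p^4 + 103 * p^3 - 104 * p
A) 174 * p^2 - 192 + p^5 + 18 * p^4 + 103 * p^3 - 104 * p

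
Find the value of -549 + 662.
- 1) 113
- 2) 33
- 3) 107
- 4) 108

-549 + 662 = 113
1) 113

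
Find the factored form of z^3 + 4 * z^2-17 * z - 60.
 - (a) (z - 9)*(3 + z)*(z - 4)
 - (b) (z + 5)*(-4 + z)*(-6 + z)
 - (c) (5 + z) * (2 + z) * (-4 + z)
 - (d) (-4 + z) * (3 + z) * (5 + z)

We need to factor z^3 + 4 * z^2-17 * z - 60.
The factored form is (-4 + z) * (3 + z) * (5 + z).
d) (-4 + z) * (3 + z) * (5 + z)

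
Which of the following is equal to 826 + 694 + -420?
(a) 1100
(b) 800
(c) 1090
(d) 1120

First: 826 + 694 = 1520
Then: 1520 + -420 = 1100
a) 1100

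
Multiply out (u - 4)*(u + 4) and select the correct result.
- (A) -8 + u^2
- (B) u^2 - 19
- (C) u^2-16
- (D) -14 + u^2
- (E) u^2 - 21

Expanding (u - 4)*(u + 4):
= u^2-16
C) u^2-16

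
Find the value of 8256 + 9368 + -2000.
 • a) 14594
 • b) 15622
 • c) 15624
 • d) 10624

First: 8256 + 9368 = 17624
Then: 17624 + -2000 = 15624
c) 15624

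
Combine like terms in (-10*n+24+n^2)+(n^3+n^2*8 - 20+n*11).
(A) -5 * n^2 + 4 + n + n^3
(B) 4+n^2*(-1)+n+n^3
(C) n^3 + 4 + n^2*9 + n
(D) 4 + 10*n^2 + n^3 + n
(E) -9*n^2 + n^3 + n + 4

Adding the polynomials and combining like terms:
(-10*n + 24 + n^2) + (n^3 + n^2*8 - 20 + n*11)
= n^3 + 4 + n^2*9 + n
C) n^3 + 4 + n^2*9 + n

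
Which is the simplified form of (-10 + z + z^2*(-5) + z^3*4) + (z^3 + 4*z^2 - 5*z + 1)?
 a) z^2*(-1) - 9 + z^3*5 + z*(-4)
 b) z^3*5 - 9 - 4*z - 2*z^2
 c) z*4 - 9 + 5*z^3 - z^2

Adding the polynomials and combining like terms:
(-10 + z + z^2*(-5) + z^3*4) + (z^3 + 4*z^2 - 5*z + 1)
= z^2*(-1) - 9 + z^3*5 + z*(-4)
a) z^2*(-1) - 9 + z^3*5 + z*(-4)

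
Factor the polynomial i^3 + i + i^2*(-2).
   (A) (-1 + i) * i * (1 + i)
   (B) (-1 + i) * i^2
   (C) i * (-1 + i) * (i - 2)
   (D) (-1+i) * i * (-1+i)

We need to factor i^3 + i + i^2*(-2).
The factored form is (-1+i) * i * (-1+i).
D) (-1+i) * i * (-1+i)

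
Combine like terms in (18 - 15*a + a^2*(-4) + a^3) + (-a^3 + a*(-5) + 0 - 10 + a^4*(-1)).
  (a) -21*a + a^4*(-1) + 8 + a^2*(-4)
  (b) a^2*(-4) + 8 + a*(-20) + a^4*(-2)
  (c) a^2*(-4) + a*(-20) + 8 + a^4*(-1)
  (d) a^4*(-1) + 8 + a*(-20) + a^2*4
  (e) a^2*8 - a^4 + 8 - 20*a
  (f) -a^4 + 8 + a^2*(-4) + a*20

Adding the polynomials and combining like terms:
(18 - 15*a + a^2*(-4) + a^3) + (-a^3 + a*(-5) + 0 - 10 + a^4*(-1))
= a^2*(-4) + a*(-20) + 8 + a^4*(-1)
c) a^2*(-4) + a*(-20) + 8 + a^4*(-1)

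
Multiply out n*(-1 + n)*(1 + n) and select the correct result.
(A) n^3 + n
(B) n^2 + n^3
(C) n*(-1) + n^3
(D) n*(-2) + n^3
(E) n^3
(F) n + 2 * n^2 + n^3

Expanding n*(-1 + n)*(1 + n):
= n*(-1) + n^3
C) n*(-1) + n^3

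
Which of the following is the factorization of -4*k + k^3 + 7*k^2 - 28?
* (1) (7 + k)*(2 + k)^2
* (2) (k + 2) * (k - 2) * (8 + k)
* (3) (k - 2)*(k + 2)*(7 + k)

We need to factor -4*k + k^3 + 7*k^2 - 28.
The factored form is (k - 2)*(k + 2)*(7 + k).
3) (k - 2)*(k + 2)*(7 + k)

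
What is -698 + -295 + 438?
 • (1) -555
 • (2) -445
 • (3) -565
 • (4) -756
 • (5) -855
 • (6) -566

First: -698 + -295 = -993
Then: -993 + 438 = -555
1) -555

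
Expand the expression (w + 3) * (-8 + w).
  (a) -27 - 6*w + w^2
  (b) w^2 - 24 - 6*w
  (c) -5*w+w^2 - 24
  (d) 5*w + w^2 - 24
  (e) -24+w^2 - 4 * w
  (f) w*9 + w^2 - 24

Expanding (w + 3) * (-8 + w):
= -5*w+w^2 - 24
c) -5*w+w^2 - 24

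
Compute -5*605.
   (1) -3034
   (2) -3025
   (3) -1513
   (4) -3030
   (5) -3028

-5 * 605 = -3025
2) -3025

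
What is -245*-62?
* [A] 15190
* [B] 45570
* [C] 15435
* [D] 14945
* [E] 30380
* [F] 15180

-245 * -62 = 15190
A) 15190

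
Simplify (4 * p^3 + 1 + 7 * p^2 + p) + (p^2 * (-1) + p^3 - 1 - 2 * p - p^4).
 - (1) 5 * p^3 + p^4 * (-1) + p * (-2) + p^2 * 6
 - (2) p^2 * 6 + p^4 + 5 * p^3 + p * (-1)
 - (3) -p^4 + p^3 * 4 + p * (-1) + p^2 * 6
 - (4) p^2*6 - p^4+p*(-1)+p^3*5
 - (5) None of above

Adding the polynomials and combining like terms:
(4*p^3 + 1 + 7*p^2 + p) + (p^2*(-1) + p^3 - 1 - 2*p - p^4)
= p^2*6 - p^4+p*(-1)+p^3*5
4) p^2*6 - p^4+p*(-1)+p^3*5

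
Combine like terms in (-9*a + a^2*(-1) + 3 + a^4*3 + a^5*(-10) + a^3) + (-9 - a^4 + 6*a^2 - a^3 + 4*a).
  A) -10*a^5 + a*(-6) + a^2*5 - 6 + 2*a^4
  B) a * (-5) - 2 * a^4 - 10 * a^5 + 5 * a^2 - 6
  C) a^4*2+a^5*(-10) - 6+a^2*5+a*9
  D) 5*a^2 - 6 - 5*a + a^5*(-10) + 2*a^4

Adding the polynomials and combining like terms:
(-9*a + a^2*(-1) + 3 + a^4*3 + a^5*(-10) + a^3) + (-9 - a^4 + 6*a^2 - a^3 + 4*a)
= 5*a^2 - 6 - 5*a + a^5*(-10) + 2*a^4
D) 5*a^2 - 6 - 5*a + a^5*(-10) + 2*a^4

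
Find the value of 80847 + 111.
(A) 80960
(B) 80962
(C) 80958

80847 + 111 = 80958
C) 80958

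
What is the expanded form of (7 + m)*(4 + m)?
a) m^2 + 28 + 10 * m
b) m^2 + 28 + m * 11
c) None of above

Expanding (7 + m)*(4 + m):
= m^2 + 28 + m * 11
b) m^2 + 28 + m * 11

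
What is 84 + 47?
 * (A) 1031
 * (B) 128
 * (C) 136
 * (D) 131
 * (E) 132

84 + 47 = 131
D) 131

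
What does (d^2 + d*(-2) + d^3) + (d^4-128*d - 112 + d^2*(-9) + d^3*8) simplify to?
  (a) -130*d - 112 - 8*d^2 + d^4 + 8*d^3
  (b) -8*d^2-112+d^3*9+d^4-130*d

Adding the polynomials and combining like terms:
(d^2 + d*(-2) + d^3) + (d^4 - 128*d - 112 + d^2*(-9) + d^3*8)
= -8*d^2-112+d^3*9+d^4-130*d
b) -8*d^2-112+d^3*9+d^4-130*d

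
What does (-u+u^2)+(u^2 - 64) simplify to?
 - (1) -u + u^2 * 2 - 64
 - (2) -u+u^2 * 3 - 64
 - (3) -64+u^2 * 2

Adding the polynomials and combining like terms:
(-u + u^2) + (u^2 - 64)
= -u + u^2 * 2 - 64
1) -u + u^2 * 2 - 64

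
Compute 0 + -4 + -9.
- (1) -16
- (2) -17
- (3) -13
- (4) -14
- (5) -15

First: 0 + -4 = -4
Then: -4 + -9 = -13
3) -13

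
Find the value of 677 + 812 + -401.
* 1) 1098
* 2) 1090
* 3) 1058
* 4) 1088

First: 677 + 812 = 1489
Then: 1489 + -401 = 1088
4) 1088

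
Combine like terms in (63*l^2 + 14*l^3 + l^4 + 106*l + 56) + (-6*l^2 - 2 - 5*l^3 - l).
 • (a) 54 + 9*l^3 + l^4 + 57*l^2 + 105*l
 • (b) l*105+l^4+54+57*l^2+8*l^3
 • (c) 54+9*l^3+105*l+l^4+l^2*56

Adding the polynomials and combining like terms:
(63*l^2 + 14*l^3 + l^4 + 106*l + 56) + (-6*l^2 - 2 - 5*l^3 - l)
= 54 + 9*l^3 + l^4 + 57*l^2 + 105*l
a) 54 + 9*l^3 + l^4 + 57*l^2 + 105*l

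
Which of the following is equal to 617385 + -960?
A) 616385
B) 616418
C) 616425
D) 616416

617385 + -960 = 616425
C) 616425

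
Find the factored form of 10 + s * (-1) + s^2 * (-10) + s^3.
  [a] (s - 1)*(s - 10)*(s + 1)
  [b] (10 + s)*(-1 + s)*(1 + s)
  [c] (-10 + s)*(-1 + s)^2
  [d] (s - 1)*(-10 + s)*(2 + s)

We need to factor 10 + s * (-1) + s^2 * (-10) + s^3.
The factored form is (s - 1)*(s - 10)*(s + 1).
a) (s - 1)*(s - 10)*(s + 1)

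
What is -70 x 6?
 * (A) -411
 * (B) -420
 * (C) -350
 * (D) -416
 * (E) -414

-70 * 6 = -420
B) -420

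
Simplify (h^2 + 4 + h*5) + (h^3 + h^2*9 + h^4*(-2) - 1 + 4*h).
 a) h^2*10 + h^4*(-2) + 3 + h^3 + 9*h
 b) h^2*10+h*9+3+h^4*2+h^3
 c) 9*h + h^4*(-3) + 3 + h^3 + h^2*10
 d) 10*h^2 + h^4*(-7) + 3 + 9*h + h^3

Adding the polynomials and combining like terms:
(h^2 + 4 + h*5) + (h^3 + h^2*9 + h^4*(-2) - 1 + 4*h)
= h^2*10 + h^4*(-2) + 3 + h^3 + 9*h
a) h^2*10 + h^4*(-2) + 3 + h^3 + 9*h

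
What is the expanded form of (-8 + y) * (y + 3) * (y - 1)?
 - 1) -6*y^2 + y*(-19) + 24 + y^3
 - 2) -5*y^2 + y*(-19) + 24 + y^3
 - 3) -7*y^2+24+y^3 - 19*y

Expanding (-8 + y) * (y + 3) * (y - 1):
= -6*y^2 + y*(-19) + 24 + y^3
1) -6*y^2 + y*(-19) + 24 + y^3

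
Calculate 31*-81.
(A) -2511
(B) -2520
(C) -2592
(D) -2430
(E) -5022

31 * -81 = -2511
A) -2511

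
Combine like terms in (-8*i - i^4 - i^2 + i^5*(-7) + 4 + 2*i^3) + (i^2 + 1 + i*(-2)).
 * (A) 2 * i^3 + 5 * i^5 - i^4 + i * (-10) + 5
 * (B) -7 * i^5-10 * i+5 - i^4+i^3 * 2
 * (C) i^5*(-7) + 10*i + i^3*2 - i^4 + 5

Adding the polynomials and combining like terms:
(-8*i - i^4 - i^2 + i^5*(-7) + 4 + 2*i^3) + (i^2 + 1 + i*(-2))
= -7 * i^5-10 * i+5 - i^4+i^3 * 2
B) -7 * i^5-10 * i+5 - i^4+i^3 * 2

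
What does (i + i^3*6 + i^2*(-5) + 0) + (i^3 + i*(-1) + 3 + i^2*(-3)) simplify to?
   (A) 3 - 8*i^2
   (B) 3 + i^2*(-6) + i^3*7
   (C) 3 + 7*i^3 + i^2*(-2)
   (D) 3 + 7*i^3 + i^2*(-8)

Adding the polynomials and combining like terms:
(i + i^3*6 + i^2*(-5) + 0) + (i^3 + i*(-1) + 3 + i^2*(-3))
= 3 + 7*i^3 + i^2*(-8)
D) 3 + 7*i^3 + i^2*(-8)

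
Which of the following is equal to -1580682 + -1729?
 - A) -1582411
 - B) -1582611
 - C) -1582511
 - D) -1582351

-1580682 + -1729 = -1582411
A) -1582411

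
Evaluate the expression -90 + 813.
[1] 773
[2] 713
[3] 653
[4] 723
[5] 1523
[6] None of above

-90 + 813 = 723
4) 723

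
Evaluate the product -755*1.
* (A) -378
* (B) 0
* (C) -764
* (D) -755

-755 * 1 = -755
D) -755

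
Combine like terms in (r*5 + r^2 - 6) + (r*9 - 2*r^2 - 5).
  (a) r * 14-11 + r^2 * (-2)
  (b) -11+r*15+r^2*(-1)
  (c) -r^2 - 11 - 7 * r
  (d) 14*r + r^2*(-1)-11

Adding the polynomials and combining like terms:
(r*5 + r^2 - 6) + (r*9 - 2*r^2 - 5)
= 14*r + r^2*(-1)-11
d) 14*r + r^2*(-1)-11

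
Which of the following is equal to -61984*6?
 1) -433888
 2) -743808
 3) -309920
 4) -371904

-61984 * 6 = -371904
4) -371904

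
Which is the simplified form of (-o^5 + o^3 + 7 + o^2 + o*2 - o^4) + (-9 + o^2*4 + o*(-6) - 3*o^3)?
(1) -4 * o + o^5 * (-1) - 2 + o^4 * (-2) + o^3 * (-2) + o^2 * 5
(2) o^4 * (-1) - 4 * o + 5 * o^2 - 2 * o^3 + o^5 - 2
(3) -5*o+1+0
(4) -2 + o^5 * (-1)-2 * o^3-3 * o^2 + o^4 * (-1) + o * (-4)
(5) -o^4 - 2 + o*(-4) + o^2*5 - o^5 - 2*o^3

Adding the polynomials and combining like terms:
(-o^5 + o^3 + 7 + o^2 + o*2 - o^4) + (-9 + o^2*4 + o*(-6) - 3*o^3)
= -o^4 - 2 + o*(-4) + o^2*5 - o^5 - 2*o^3
5) -o^4 - 2 + o*(-4) + o^2*5 - o^5 - 2*o^3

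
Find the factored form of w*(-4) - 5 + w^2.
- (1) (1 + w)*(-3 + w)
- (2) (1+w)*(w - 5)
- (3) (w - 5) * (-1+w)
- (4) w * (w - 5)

We need to factor w*(-4) - 5 + w^2.
The factored form is (1+w)*(w - 5).
2) (1+w)*(w - 5)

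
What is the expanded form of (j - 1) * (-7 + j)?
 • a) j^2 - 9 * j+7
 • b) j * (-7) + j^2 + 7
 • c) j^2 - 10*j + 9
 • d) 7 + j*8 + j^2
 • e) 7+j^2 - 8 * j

Expanding (j - 1) * (-7 + j):
= 7+j^2 - 8 * j
e) 7+j^2 - 8 * j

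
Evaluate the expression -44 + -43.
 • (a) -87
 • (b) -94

-44 + -43 = -87
a) -87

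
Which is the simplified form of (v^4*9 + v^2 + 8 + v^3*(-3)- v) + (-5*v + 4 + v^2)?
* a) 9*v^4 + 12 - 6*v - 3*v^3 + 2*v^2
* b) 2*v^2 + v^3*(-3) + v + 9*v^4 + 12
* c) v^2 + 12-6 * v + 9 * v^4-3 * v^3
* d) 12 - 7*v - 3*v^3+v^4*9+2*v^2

Adding the polynomials and combining like terms:
(v^4*9 + v^2 + 8 + v^3*(-3) - v) + (-5*v + 4 + v^2)
= 9*v^4 + 12 - 6*v - 3*v^3 + 2*v^2
a) 9*v^4 + 12 - 6*v - 3*v^3 + 2*v^2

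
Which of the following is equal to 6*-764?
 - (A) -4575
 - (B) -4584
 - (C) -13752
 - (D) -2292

6 * -764 = -4584
B) -4584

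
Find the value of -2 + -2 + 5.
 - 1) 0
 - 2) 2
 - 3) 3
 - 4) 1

First: -2 + -2 = -4
Then: -4 + 5 = 1
4) 1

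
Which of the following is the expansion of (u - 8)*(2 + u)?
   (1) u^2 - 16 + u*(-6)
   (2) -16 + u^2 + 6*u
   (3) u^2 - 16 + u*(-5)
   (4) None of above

Expanding (u - 8)*(2 + u):
= u^2 - 16 + u*(-6)
1) u^2 - 16 + u*(-6)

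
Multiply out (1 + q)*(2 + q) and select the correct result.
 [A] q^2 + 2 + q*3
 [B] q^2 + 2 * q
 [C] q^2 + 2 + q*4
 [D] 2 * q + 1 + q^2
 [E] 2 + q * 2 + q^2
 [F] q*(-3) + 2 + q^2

Expanding (1 + q)*(2 + q):
= q^2 + 2 + q*3
A) q^2 + 2 + q*3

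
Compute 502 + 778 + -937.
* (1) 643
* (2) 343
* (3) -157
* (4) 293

First: 502 + 778 = 1280
Then: 1280 + -937 = 343
2) 343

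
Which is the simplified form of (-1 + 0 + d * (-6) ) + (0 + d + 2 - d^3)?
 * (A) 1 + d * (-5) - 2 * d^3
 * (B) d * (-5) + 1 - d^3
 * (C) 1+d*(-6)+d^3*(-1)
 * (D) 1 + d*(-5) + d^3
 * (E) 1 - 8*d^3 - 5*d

Adding the polynomials and combining like terms:
(-1 + 0 + d*(-6)) + (0 + d + 2 - d^3)
= d * (-5) + 1 - d^3
B) d * (-5) + 1 - d^3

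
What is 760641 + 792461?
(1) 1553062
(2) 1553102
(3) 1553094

760641 + 792461 = 1553102
2) 1553102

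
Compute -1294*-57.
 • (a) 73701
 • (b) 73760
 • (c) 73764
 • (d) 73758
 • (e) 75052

-1294 * -57 = 73758
d) 73758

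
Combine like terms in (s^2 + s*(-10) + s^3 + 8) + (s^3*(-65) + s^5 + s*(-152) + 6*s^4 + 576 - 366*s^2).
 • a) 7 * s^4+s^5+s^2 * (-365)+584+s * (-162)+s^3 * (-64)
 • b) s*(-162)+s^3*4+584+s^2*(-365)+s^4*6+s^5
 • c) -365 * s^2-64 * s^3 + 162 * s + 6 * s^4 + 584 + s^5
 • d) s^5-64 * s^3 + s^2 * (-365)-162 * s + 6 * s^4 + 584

Adding the polynomials and combining like terms:
(s^2 + s*(-10) + s^3 + 8) + (s^3*(-65) + s^5 + s*(-152) + 6*s^4 + 576 - 366*s^2)
= s^5-64 * s^3 + s^2 * (-365)-162 * s + 6 * s^4 + 584
d) s^5-64 * s^3 + s^2 * (-365)-162 * s + 6 * s^4 + 584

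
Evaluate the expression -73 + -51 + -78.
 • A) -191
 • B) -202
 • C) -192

First: -73 + -51 = -124
Then: -124 + -78 = -202
B) -202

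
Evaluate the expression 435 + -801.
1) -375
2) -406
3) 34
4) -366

435 + -801 = -366
4) -366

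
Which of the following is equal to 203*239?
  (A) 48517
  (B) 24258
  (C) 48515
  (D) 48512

203 * 239 = 48517
A) 48517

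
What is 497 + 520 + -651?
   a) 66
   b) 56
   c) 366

First: 497 + 520 = 1017
Then: 1017 + -651 = 366
c) 366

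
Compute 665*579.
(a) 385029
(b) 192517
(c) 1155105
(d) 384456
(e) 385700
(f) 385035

665 * 579 = 385035
f) 385035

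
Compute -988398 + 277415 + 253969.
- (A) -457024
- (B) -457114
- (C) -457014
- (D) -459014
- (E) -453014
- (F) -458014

First: -988398 + 277415 = -710983
Then: -710983 + 253969 = -457014
C) -457014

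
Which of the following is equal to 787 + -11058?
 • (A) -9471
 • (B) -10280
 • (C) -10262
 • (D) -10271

787 + -11058 = -10271
D) -10271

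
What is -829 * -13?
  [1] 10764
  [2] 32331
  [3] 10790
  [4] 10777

-829 * -13 = 10777
4) 10777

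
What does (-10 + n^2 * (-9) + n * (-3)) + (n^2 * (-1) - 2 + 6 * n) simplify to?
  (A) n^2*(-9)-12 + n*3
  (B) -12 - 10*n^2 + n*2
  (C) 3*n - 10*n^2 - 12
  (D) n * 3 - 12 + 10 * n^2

Adding the polynomials and combining like terms:
(-10 + n^2*(-9) + n*(-3)) + (n^2*(-1) - 2 + 6*n)
= 3*n - 10*n^2 - 12
C) 3*n - 10*n^2 - 12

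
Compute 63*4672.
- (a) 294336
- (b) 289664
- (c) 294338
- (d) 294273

63 * 4672 = 294336
a) 294336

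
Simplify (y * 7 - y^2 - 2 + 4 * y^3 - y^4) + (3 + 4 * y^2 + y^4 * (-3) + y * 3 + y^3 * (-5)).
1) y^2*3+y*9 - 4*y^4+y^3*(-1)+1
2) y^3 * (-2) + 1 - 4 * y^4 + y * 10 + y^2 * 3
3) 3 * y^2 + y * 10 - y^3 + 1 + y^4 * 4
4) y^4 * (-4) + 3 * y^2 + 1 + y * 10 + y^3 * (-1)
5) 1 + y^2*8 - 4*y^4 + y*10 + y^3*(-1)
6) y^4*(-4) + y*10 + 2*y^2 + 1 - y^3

Adding the polynomials and combining like terms:
(y*7 - y^2 - 2 + 4*y^3 - y^4) + (3 + 4*y^2 + y^4*(-3) + y*3 + y^3*(-5))
= y^4 * (-4) + 3 * y^2 + 1 + y * 10 + y^3 * (-1)
4) y^4 * (-4) + 3 * y^2 + 1 + y * 10 + y^3 * (-1)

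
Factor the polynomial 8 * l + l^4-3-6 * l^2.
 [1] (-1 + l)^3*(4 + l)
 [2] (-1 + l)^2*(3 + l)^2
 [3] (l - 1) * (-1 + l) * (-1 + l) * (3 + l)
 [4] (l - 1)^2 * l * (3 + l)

We need to factor 8 * l + l^4-3-6 * l^2.
The factored form is (l - 1) * (-1 + l) * (-1 + l) * (3 + l).
3) (l - 1) * (-1 + l) * (-1 + l) * (3 + l)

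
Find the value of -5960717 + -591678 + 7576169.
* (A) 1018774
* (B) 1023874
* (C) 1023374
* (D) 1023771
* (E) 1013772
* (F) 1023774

First: -5960717 + -591678 = -6552395
Then: -6552395 + 7576169 = 1023774
F) 1023774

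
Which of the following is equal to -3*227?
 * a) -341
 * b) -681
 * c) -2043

-3 * 227 = -681
b) -681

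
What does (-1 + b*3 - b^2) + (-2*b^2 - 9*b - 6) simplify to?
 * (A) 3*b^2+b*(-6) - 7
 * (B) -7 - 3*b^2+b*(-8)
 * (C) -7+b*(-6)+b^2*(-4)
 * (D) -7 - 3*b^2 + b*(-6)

Adding the polynomials and combining like terms:
(-1 + b*3 - b^2) + (-2*b^2 - 9*b - 6)
= -7 - 3*b^2 + b*(-6)
D) -7 - 3*b^2 + b*(-6)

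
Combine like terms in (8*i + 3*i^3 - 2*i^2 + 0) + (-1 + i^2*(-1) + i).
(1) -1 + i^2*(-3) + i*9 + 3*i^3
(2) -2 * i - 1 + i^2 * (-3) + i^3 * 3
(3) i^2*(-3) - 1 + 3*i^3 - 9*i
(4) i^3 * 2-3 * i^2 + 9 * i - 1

Adding the polynomials and combining like terms:
(8*i + 3*i^3 - 2*i^2 + 0) + (-1 + i^2*(-1) + i)
= -1 + i^2*(-3) + i*9 + 3*i^3
1) -1 + i^2*(-3) + i*9 + 3*i^3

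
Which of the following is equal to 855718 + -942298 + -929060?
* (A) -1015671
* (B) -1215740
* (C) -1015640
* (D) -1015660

First: 855718 + -942298 = -86580
Then: -86580 + -929060 = -1015640
C) -1015640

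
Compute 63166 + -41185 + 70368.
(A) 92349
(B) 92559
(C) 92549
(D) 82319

First: 63166 + -41185 = 21981
Then: 21981 + 70368 = 92349
A) 92349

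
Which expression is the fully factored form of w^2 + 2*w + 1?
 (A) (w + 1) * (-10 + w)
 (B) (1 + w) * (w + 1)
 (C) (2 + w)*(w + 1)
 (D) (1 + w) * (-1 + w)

We need to factor w^2 + 2*w + 1.
The factored form is (1 + w) * (w + 1).
B) (1 + w) * (w + 1)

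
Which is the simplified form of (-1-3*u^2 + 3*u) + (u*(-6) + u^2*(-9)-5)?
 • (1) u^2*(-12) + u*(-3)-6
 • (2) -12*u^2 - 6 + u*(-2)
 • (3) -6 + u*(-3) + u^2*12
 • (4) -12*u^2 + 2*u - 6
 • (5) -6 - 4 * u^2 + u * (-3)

Adding the polynomials and combining like terms:
(-1 - 3*u^2 + 3*u) + (u*(-6) + u^2*(-9) - 5)
= u^2*(-12) + u*(-3)-6
1) u^2*(-12) + u*(-3)-6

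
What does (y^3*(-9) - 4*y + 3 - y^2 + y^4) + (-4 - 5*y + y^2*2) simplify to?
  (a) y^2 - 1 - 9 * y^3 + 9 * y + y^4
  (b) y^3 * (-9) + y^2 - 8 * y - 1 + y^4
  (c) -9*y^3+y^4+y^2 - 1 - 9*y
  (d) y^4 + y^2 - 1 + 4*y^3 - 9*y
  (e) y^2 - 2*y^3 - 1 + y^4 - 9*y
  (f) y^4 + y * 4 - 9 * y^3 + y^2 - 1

Adding the polynomials and combining like terms:
(y^3*(-9) - 4*y + 3 - y^2 + y^4) + (-4 - 5*y + y^2*2)
= -9*y^3+y^4+y^2 - 1 - 9*y
c) -9*y^3+y^4+y^2 - 1 - 9*y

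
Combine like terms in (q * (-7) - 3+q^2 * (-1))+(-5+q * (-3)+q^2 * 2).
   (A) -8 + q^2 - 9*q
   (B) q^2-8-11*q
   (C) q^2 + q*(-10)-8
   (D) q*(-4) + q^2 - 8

Adding the polynomials and combining like terms:
(q*(-7) - 3 + q^2*(-1)) + (-5 + q*(-3) + q^2*2)
= q^2 + q*(-10)-8
C) q^2 + q*(-10)-8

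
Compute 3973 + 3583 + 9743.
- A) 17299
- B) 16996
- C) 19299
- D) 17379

First: 3973 + 3583 = 7556
Then: 7556 + 9743 = 17299
A) 17299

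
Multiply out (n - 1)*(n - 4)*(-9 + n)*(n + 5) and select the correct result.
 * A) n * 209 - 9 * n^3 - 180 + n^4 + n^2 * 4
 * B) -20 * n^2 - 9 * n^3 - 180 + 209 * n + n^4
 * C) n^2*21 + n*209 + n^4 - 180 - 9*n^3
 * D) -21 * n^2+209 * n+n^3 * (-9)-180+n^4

Expanding (n - 1)*(n - 4)*(-9 + n)*(n + 5):
= -21 * n^2+209 * n+n^3 * (-9)-180+n^4
D) -21 * n^2+209 * n+n^3 * (-9)-180+n^4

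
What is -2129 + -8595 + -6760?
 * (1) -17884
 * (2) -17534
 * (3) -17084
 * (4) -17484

First: -2129 + -8595 = -10724
Then: -10724 + -6760 = -17484
4) -17484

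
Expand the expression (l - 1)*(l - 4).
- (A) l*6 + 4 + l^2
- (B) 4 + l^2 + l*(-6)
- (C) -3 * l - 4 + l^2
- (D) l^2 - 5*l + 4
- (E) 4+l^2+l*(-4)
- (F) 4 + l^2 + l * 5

Expanding (l - 1)*(l - 4):
= l^2 - 5*l + 4
D) l^2 - 5*l + 4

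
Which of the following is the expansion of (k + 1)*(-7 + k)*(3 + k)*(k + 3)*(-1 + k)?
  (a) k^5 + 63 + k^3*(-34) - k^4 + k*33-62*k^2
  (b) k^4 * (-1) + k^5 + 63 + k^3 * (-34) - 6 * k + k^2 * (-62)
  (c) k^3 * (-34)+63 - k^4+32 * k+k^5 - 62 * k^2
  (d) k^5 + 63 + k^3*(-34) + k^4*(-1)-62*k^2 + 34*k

Expanding (k + 1)*(-7 + k)*(3 + k)*(k + 3)*(-1 + k):
= k^5 + 63 + k^3*(-34) - k^4 + k*33-62*k^2
a) k^5 + 63 + k^3*(-34) - k^4 + k*33-62*k^2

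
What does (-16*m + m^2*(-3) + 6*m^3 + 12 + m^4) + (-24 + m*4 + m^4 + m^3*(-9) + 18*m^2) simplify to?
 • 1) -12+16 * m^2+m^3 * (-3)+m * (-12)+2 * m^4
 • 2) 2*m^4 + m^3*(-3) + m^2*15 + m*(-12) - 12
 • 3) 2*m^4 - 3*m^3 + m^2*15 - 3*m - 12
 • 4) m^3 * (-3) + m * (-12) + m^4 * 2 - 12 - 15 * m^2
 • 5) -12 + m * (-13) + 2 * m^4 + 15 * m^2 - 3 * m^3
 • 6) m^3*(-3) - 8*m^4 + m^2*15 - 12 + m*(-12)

Adding the polynomials and combining like terms:
(-16*m + m^2*(-3) + 6*m^3 + 12 + m^4) + (-24 + m*4 + m^4 + m^3*(-9) + 18*m^2)
= 2*m^4 + m^3*(-3) + m^2*15 + m*(-12) - 12
2) 2*m^4 + m^3*(-3) + m^2*15 + m*(-12) - 12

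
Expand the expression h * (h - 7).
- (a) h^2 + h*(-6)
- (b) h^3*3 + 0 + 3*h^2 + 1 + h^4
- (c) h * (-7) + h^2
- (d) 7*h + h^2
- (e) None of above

Expanding h * (h - 7):
= h * (-7) + h^2
c) h * (-7) + h^2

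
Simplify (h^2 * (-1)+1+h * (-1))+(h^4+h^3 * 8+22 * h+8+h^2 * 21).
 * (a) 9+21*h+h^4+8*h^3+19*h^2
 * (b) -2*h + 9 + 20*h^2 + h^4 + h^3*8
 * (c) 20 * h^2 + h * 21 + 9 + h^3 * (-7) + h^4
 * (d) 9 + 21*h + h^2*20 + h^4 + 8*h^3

Adding the polynomials and combining like terms:
(h^2*(-1) + 1 + h*(-1)) + (h^4 + h^3*8 + 22*h + 8 + h^2*21)
= 9 + 21*h + h^2*20 + h^4 + 8*h^3
d) 9 + 21*h + h^2*20 + h^4 + 8*h^3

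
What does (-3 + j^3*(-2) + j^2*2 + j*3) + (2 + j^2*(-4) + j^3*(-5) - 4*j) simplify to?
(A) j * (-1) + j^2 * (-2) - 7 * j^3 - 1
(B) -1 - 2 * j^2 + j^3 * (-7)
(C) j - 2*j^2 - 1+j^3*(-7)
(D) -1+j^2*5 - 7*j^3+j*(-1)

Adding the polynomials and combining like terms:
(-3 + j^3*(-2) + j^2*2 + j*3) + (2 + j^2*(-4) + j^3*(-5) - 4*j)
= j * (-1) + j^2 * (-2) - 7 * j^3 - 1
A) j * (-1) + j^2 * (-2) - 7 * j^3 - 1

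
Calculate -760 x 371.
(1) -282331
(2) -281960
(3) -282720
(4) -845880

-760 * 371 = -281960
2) -281960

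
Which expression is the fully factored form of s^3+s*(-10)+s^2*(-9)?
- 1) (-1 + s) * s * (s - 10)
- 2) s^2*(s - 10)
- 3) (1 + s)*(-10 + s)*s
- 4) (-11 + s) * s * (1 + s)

We need to factor s^3+s*(-10)+s^2*(-9).
The factored form is (1 + s)*(-10 + s)*s.
3) (1 + s)*(-10 + s)*s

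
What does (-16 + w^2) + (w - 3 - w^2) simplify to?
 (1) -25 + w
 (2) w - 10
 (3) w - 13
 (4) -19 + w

Adding the polynomials and combining like terms:
(-16 + w^2) + (w - 3 - w^2)
= -19 + w
4) -19 + w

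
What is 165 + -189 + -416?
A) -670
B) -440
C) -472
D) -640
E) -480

First: 165 + -189 = -24
Then: -24 + -416 = -440
B) -440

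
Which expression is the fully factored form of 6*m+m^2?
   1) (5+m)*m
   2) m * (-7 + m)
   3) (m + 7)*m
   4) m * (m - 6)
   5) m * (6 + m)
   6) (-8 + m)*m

We need to factor 6*m+m^2.
The factored form is m * (6 + m).
5) m * (6 + m)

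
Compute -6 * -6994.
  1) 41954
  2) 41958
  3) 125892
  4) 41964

-6 * -6994 = 41964
4) 41964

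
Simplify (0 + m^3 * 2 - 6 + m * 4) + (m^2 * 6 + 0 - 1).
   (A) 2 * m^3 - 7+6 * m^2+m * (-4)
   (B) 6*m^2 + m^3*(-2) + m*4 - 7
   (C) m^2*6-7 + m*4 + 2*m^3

Adding the polynomials and combining like terms:
(0 + m^3*2 - 6 + m*4) + (m^2*6 + 0 - 1)
= m^2*6-7 + m*4 + 2*m^3
C) m^2*6-7 + m*4 + 2*m^3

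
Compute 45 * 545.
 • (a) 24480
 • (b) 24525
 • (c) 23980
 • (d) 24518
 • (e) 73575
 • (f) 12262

45 * 545 = 24525
b) 24525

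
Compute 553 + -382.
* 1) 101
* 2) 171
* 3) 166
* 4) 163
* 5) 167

553 + -382 = 171
2) 171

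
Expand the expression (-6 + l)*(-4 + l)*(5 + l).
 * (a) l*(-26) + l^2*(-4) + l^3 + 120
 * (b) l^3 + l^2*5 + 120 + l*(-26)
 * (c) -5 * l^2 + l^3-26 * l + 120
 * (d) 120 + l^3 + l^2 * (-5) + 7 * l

Expanding (-6 + l)*(-4 + l)*(5 + l):
= -5 * l^2 + l^3-26 * l + 120
c) -5 * l^2 + l^3-26 * l + 120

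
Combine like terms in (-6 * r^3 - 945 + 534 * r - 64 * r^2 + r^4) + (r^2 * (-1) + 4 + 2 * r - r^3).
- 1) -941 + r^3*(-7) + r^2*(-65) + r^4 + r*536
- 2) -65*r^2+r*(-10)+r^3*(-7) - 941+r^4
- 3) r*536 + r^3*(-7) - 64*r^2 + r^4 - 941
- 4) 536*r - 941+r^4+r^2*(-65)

Adding the polynomials and combining like terms:
(-6*r^3 - 945 + 534*r - 64*r^2 + r^4) + (r^2*(-1) + 4 + 2*r - r^3)
= -941 + r^3*(-7) + r^2*(-65) + r^4 + r*536
1) -941 + r^3*(-7) + r^2*(-65) + r^4 + r*536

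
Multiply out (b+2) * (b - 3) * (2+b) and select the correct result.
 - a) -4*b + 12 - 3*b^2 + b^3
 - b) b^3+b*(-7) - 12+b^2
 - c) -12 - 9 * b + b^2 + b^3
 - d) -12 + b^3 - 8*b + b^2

Expanding (b+2) * (b - 3) * (2+b):
= -12 + b^3 - 8*b + b^2
d) -12 + b^3 - 8*b + b^2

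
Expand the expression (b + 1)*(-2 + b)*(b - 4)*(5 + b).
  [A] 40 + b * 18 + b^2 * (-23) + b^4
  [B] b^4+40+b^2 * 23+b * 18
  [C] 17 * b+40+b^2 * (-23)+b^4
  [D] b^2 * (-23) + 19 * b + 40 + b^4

Expanding (b + 1)*(-2 + b)*(b - 4)*(5 + b):
= 40 + b * 18 + b^2 * (-23) + b^4
A) 40 + b * 18 + b^2 * (-23) + b^4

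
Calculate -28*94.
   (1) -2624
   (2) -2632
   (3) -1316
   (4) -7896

-28 * 94 = -2632
2) -2632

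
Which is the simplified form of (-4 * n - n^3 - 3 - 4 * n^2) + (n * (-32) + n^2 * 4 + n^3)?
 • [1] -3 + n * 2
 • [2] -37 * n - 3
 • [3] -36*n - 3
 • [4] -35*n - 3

Adding the polynomials and combining like terms:
(-4*n - n^3 - 3 - 4*n^2) + (n*(-32) + n^2*4 + n^3)
= -36*n - 3
3) -36*n - 3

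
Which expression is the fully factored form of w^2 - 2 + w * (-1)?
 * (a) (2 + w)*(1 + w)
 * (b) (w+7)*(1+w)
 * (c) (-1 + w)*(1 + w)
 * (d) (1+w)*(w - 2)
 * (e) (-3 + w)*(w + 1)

We need to factor w^2 - 2 + w * (-1).
The factored form is (1+w)*(w - 2).
d) (1+w)*(w - 2)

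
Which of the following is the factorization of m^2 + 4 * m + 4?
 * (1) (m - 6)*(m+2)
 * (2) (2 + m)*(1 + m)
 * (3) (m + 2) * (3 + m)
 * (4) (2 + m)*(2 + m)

We need to factor m^2 + 4 * m + 4.
The factored form is (2 + m)*(2 + m).
4) (2 + m)*(2 + m)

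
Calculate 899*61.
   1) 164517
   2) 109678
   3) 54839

899 * 61 = 54839
3) 54839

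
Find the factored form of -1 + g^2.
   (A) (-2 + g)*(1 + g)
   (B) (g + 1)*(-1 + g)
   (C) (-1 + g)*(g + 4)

We need to factor -1 + g^2.
The factored form is (g + 1)*(-1 + g).
B) (g + 1)*(-1 + g)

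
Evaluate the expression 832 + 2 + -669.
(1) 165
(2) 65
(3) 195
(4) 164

First: 832 + 2 = 834
Then: 834 + -669 = 165
1) 165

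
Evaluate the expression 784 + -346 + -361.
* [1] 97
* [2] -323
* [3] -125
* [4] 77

First: 784 + -346 = 438
Then: 438 + -361 = 77
4) 77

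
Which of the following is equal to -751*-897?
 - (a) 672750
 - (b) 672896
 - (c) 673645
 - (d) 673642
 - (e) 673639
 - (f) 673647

-751 * -897 = 673647
f) 673647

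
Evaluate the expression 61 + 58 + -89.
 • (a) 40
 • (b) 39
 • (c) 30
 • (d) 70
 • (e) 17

First: 61 + 58 = 119
Then: 119 + -89 = 30
c) 30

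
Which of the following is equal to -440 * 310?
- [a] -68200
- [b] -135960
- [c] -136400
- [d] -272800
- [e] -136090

-440 * 310 = -136400
c) -136400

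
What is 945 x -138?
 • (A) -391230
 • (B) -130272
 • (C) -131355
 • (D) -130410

945 * -138 = -130410
D) -130410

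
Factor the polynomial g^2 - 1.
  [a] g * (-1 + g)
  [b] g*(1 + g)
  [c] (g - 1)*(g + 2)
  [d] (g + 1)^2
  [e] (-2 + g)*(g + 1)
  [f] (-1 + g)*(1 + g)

We need to factor g^2 - 1.
The factored form is (-1 + g)*(1 + g).
f) (-1 + g)*(1 + g)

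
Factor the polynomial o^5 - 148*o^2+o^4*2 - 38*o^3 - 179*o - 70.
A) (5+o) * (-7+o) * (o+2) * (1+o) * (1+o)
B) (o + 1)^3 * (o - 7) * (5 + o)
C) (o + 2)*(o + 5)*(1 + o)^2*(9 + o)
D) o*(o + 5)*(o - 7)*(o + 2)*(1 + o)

We need to factor o^5 - 148*o^2+o^4*2 - 38*o^3 - 179*o - 70.
The factored form is (5+o) * (-7+o) * (o+2) * (1+o) * (1+o).
A) (5+o) * (-7+o) * (o+2) * (1+o) * (1+o)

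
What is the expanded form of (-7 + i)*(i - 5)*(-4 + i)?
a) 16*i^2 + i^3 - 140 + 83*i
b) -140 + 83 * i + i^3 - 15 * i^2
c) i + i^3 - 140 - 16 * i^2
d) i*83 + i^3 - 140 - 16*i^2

Expanding (-7 + i)*(i - 5)*(-4 + i):
= i*83 + i^3 - 140 - 16*i^2
d) i*83 + i^3 - 140 - 16*i^2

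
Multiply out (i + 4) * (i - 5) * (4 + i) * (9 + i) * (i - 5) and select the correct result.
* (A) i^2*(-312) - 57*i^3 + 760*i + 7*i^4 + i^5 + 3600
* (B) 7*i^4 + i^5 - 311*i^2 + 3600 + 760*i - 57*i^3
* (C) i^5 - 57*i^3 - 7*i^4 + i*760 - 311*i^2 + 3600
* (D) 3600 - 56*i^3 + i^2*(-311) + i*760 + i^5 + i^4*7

Expanding (i + 4) * (i - 5) * (4 + i) * (9 + i) * (i - 5):
= 7*i^4 + i^5 - 311*i^2 + 3600 + 760*i - 57*i^3
B) 7*i^4 + i^5 - 311*i^2 + 3600 + 760*i - 57*i^3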